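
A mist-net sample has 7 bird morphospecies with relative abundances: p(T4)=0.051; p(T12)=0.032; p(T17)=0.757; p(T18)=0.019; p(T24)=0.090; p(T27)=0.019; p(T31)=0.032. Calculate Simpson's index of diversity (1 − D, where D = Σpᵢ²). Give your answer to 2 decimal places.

0.41

D = 0.051² + 0.032² + 0.757² + 0.019² + 0.09² + 0.019² + 0.032² = 0.0026 + 0.0010 + 0.5730 + 0.0004 + 0.0081 + 0.0004 + 0.0010 = 0.5865 (working shown to 4 dp, full precision carried).
So 1 − D = 0.4135, i.e. 0.41 to 2 decimal places.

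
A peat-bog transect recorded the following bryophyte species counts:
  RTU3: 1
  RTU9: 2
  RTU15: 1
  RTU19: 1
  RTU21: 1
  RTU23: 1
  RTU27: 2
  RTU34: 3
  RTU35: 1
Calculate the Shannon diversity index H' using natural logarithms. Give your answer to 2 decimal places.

2.10

Total N = 1+2+1+1+1+1+2+3+1 = 13, so the proportions are 0.0769, 0.1538, 0.0769, 0.0769, 0.0769, 0.0769, 0.1538, 0.2308, 0.0769 (working shown to 4 dp, full precision carried).
Each pᵢ ln pᵢ term: 0.0769×(-2.5649)=-0.1973, 0.1538×(-1.8718)=-0.2880, 0.0769×(-2.5649)=-0.1973, 0.0769×(-2.5649)=-0.1973, 0.0769×(-2.5649)=-0.1973, 0.0769×(-2.5649)=-0.1973, 0.1538×(-1.8718)=-0.2880, 0.2308×(-1.4663)=-0.3384, 0.0769×(-2.5649)=-0.1973.
Sum = -2.0981, so H' = 2.10.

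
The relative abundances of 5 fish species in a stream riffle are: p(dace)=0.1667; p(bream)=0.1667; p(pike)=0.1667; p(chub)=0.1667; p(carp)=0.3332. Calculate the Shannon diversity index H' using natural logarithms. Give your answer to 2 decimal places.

1.56

Each pᵢ ln pᵢ term (working shown to 4 dp, full precision carried): 0.1667×(-1.7916)=-0.2987, 0.1667×(-1.7916)=-0.2987, 0.1667×(-1.7916)=-0.2987, 0.1667×(-1.7916)=-0.2987, 0.3332×(-1.0990)=-0.3662.
Sum = -1.5608, so H' = 1.56.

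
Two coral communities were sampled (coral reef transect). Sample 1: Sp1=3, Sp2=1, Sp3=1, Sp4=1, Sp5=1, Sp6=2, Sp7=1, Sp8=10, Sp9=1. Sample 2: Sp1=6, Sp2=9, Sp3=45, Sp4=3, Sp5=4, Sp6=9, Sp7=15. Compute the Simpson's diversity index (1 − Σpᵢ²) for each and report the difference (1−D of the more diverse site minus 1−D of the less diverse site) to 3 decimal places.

Sample 1: N=21, proportions 0.142857, 0.047619, 0.047619, 0.047619, 0.047619, 0.095238, 0.047619, 0.47619, 0.047619, giving 1−D = 0.730159 (working shown to 6 dp, full precision carried).
Sample 2: N=91, proportions 0.065934, 0.098901, 0.494505, 0.032967, 0.043956, 0.098901, 0.164835, giving 1−D = 0.701365.
Difference = |0.730159 − 0.701365| = 0.028794, i.e. 0.029 to 3 decimal places.

0.029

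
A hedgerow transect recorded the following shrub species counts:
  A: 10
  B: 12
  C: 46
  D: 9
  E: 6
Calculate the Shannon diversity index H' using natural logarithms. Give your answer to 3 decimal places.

1.292

Total N = 10+12+46+9+6 = 83, so the proportions are 0.12048, 0.14458, 0.55422, 0.10843, 0.07229 (working shown to 5 dp, full precision carried).
Each pᵢ ln pᵢ term: 0.12048×(-2.11626)=-0.25497, 0.14458×(-1.93393)=-0.27960, 0.55422×(-0.59020)=-0.32710, 0.10843×(-2.22162)=-0.24090, 0.07229×(-2.62708)=-0.18991.
Sum = -1.29248, so H' = 1.292.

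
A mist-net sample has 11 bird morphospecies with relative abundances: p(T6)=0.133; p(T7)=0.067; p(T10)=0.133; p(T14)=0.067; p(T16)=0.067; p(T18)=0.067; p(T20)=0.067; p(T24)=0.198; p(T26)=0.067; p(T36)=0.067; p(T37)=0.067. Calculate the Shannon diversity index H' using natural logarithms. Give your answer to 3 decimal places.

2.306

Each pᵢ ln pᵢ term (working shown to 5 dp, full precision carried): 0.133×(-2.01741)=-0.26832, 0.067×(-2.70306)=-0.18111, 0.133×(-2.01741)=-0.26832, 0.067×(-2.70306)=-0.18111, 0.067×(-2.70306)=-0.18111, 0.067×(-2.70306)=-0.18111, 0.067×(-2.70306)=-0.18111, 0.198×(-1.61949)=-0.32066, 0.067×(-2.70306)=-0.18111, 0.067×(-2.70306)=-0.18111, 0.067×(-2.70306)=-0.18111.
Sum = -2.30613, so H' = 2.306.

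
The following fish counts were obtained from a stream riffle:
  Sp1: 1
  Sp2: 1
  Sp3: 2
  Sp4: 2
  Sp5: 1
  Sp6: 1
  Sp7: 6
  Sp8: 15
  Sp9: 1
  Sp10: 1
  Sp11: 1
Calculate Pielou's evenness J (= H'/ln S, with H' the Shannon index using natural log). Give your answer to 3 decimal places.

Total N = 1+1+2+2+1+1+6+15+1+1+1 = 32, so the proportions are 0.03125, 0.03125, 0.0625, 0.0625, 0.03125, 0.03125, 0.1875, 0.46875, 0.03125, 0.03125, 0.03125 (working shown to 5 dp, full precision carried).
H' = −Σ pᵢ ln pᵢ = −((-0.10830) + (-0.10830) + (-0.17329) + (-0.17329) + (-0.10830) + (-0.10830) + (-0.31387) + (-0.35517) + (-0.10830) + (-0.10830) + (-0.10830)) = 1.77374.
With S = 11 species, ln S = 2.39790, so J = 1.77374/2.39790 = 0.73971, i.e. 0.740 to 3 decimal places.

0.740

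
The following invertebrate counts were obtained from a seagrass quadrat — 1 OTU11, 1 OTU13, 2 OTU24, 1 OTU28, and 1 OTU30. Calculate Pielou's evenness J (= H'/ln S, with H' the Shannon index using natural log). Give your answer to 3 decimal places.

Total N = 1+1+2+1+1 = 6, so the proportions are 0.16667, 0.16667, 0.33333, 0.16667, 0.16667 (working shown to 5 dp, full precision carried).
H' = −Σ pᵢ ln pᵢ = −((-0.29863) + (-0.29863) + (-0.36620) + (-0.29863) + (-0.29863)) = 1.56071.
With S = 5 species, ln S = 1.60944, so J = 1.56071/1.60944 = 0.96972, i.e. 0.970 to 3 decimal places.

0.970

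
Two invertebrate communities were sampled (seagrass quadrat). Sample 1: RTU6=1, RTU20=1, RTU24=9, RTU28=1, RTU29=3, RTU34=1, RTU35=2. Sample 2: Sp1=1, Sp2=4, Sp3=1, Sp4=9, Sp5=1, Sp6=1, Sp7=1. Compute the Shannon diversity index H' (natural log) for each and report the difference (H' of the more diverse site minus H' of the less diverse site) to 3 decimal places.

Sample 1: N=18, proportions 0.05556, 0.05556, 0.5, 0.05556, 0.16667, 0.05556, 0.11111, giving H' = 1.53164 (working shown to 5 dp, full precision carried).
Sample 2: N=18, proportions 0.05556, 0.22222, 0.05556, 0.5, 0.05556, 0.05556, 0.05556, giving H' = 1.48369.
Difference = |1.53164 − 1.48369| = 0.04795, i.e. 0.048 to 3 decimal places.

0.048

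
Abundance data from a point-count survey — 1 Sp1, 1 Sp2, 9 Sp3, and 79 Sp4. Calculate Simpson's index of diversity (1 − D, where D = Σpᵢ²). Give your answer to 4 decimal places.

Total N = 1+1+9+79 = 90, so the proportions are 0.011111, 0.011111, 0.1, 0.877778 (working shown to 6 dp, full precision carried).
D = 0.011111² + 0.011111² + 0.1² + 0.877778² = 0.000123 + 0.000123 + 0.010000 + 0.770494 = 0.780741.
So 1 − D = 0.219259, i.e. 0.2193 to 4 decimal places.

0.2193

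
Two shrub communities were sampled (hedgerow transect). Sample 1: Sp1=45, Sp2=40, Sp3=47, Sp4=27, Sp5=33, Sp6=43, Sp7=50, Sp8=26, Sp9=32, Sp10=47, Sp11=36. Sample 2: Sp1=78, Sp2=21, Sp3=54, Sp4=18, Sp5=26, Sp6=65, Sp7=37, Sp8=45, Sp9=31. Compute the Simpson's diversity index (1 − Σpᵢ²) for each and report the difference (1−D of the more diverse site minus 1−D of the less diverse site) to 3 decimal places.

Sample 1: N=426, proportions 0.10563, 0.0939, 0.11033, 0.06338, 0.07746, 0.10094, 0.11737, 0.06103, 0.07512, 0.11033, 0.08451, giving 1−D = 0.90519 (working shown to 5 dp, full precision carried).
Sample 2: N=375, proportions 0.208, 0.056, 0.144, 0.048, 0.06933, 0.17333, 0.09867, 0.12, 0.08267, giving 1−D = 0.86474.
Difference = |0.90519 − 0.86474| = 0.04045, i.e. 0.040 to 3 decimal places.

0.040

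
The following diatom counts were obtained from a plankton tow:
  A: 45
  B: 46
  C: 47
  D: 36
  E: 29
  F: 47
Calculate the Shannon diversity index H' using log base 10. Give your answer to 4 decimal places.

0.7720

Total N = 45+46+47+36+29+47 = 250, so the proportions are 0.18, 0.184, 0.188, 0.144, 0.116, 0.188 (working shown to 6 dp, full precision carried).
Each pᵢ log₁₀ pᵢ term: 0.18×(-0.744727)=-0.134051, 0.184×(-0.735182)=-0.135274, 0.188×(-0.725842)=-0.136458, 0.144×(-0.841638)=-0.121196, 0.116×(-0.935542)=-0.108523, 0.188×(-0.725842)=-0.136458.
Sum = -0.771960, so H' = 0.7720.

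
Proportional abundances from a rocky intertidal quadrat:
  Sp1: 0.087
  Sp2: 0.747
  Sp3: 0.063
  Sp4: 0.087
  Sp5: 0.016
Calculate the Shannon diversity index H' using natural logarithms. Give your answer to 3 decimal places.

Each pᵢ ln pᵢ term (working shown to 5 dp, full precision carried): 0.087×(-2.44185)=-0.21244, 0.747×(-0.29169)=-0.21789, 0.063×(-2.76462)=-0.17417, 0.087×(-2.44185)=-0.21244, 0.016×(-4.13517)=-0.06616.
Sum = -0.88311, so H' = 0.883.

0.883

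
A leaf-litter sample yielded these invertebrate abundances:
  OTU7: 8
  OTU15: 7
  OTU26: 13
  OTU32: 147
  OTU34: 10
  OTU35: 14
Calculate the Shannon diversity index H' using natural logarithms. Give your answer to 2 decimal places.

0.99

Total N = 8+7+13+147+10+14 = 199, so the proportions are 0.0402, 0.0352, 0.0653, 0.7387, 0.0503, 0.0704 (working shown to 4 dp, full precision carried).
Each pᵢ ln pᵢ term: 0.0402×(-3.2139)=-0.1292, 0.0352×(-3.3474)=-0.1177, 0.0653×(-2.7284)=-0.1782, 0.7387×(-0.3029)=-0.2237, 0.0503×(-2.9907)=-0.1503, 0.0704×(-2.6542)=-0.1867.
Sum = -0.9859, so H' = 0.99.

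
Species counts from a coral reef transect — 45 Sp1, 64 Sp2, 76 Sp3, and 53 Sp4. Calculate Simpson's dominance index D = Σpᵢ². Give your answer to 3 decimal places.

Total N = 45+64+76+53 = 238, so the proportions are 0.18908, 0.26891, 0.31933, 0.22269 (working shown to 5 dp, full precision carried).
D = 0.18908² + 0.26891² + 0.31933² + 0.22269² = 0.03575 + 0.07231 + 0.10197 + 0.04959 = 0.25962.
To 3 decimal places, D = 0.260.

0.260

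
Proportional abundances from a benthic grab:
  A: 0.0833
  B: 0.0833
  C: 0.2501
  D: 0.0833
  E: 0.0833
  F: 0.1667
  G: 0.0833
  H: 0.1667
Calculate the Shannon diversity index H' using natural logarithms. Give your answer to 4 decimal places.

Each pᵢ ln pᵢ term (working shown to 6 dp, full precision carried): 0.0833×(-2.485307)=-0.207026, 0.0833×(-2.485307)=-0.207026, 0.2501×(-1.385894)=-0.346612, 0.0833×(-2.485307)=-0.207026, 0.0833×(-2.485307)=-0.207026, 0.1667×(-1.791559)=-0.298653, 0.0833×(-2.485307)=-0.207026, 0.1667×(-1.791559)=-0.298653.
Sum = -1.979048, so H' = 1.9790.

1.9790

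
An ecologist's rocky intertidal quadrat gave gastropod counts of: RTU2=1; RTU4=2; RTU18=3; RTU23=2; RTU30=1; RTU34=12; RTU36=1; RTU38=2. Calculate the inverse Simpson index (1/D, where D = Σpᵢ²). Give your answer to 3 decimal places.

3.429

Total N = 1+2+3+2+1+12+1+2 = 24, so the proportions are 0.0416667, 0.0833333, 0.125, 0.0833333, 0.0416667, 0.5, 0.0416667, 0.0833333 (working shown to 7 dp, full precision carried).
D = 0.0416667² + 0.0833333² + 0.125² + 0.0833333² + 0.0416667² + 0.5² + 0.0416667² + 0.0833333² = 0.0017361 + 0.0069444 + 0.0156250 + 0.0069444 + 0.0017361 + 0.2500000 + 0.0017361 + 0.0069444 = 0.2916667.
So 1/D = 3.42857, i.e. 3.429 to 3 decimal places.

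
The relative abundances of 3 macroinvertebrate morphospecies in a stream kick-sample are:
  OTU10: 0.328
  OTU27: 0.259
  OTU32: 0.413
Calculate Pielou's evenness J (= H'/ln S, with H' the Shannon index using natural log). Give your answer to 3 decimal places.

0.984

H' = −Σ pᵢ ln pᵢ = −((-0.36564) + (-0.34989) + (-0.36522)) = 1.08074 (working shown to 5 dp, full precision carried).
With S = 3 species, ln S = 1.09861, so J = 1.08074/1.09861 = 0.98374, i.e. 0.984 to 3 decimal places.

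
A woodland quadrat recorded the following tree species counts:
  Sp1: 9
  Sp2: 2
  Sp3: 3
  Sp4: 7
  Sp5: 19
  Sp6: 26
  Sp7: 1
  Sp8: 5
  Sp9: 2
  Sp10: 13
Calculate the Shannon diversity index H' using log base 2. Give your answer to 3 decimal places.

Total N = 9+2+3+7+19+26+1+5+2+13 = 87, so the proportions are 0.10345, 0.02299, 0.03448, 0.08046, 0.21839, 0.29885, 0.01149, 0.05747, 0.02299, 0.14943 (working shown to 5 dp, full precision carried).
Each pᵢ log₂ pᵢ term: 0.10345×(-3.27302)=-0.33859, 0.02299×(-5.44294)=-0.12513, 0.03448×(-4.85798)=-0.16752, 0.08046×(-3.63559)=-0.29252, 0.21839×(-2.19502)=-0.47937, 0.29885×(-1.74250)=-0.52075, 0.01149×(-6.44294)=-0.07406, 0.05747×(-4.12102)=-0.23684, 0.02299×(-5.44294)=-0.12513, 0.14943×(-2.74250)=-0.40980.
Sum = -2.76969, so H' = 2.770.

2.770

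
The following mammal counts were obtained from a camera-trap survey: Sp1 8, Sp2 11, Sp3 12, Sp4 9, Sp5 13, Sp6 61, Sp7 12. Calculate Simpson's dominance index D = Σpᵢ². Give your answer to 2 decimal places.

Total N = 8+11+12+9+13+61+12 = 126, so the proportions are 0.0635, 0.0873, 0.0952, 0.0714, 0.1032, 0.4841, 0.0952 (working shown to 4 dp, full precision carried).
D = 0.0635² + 0.0873² + 0.0952² + 0.0714² + 0.1032² + 0.4841² + 0.0952² = 0.0040 + 0.0076 + 0.0091 + 0.0051 + 0.0106 + 0.2344 + 0.0091 = 0.2799.
To 2 decimal places, D = 0.28.

0.28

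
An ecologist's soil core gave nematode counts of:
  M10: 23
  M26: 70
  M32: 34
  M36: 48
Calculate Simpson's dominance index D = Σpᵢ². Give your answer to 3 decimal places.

0.290

Total N = 23+70+34+48 = 175, so the proportions are 0.13143, 0.4, 0.19429, 0.27429 (working shown to 5 dp, full precision carried).
D = 0.13143² + 0.4² + 0.19429² + 0.27429² = 0.01727 + 0.16000 + 0.03775 + 0.07523 = 0.29025.
To 3 decimal places, D = 0.290.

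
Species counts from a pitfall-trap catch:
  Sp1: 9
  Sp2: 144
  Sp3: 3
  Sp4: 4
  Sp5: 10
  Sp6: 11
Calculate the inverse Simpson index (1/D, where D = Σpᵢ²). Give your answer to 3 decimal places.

1.555

Total N = 9+144+3+4+10+11 = 181, so the proportions are 0.049724, 0.79558, 0.016575, 0.022099, 0.055249, 0.060773 (working shown to 6 dp, full precision carried).
D = 0.049724² + 0.79558² + 0.016575² + 0.022099² + 0.055249² + 0.060773² = 0.002472 + 0.632948 + 0.000275 + 0.000488 + 0.003052 + 0.003693 = 0.642929.
So 1/D = 1.55538, i.e. 1.555 to 3 decimal places.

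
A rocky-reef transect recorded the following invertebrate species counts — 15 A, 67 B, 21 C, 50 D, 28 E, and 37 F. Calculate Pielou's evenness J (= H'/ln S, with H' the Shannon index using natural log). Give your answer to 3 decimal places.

0.935

Total N = 15+67+21+50+28+37 = 218, so the proportions are 0.06881, 0.30734, 0.09633, 0.22936, 0.12844, 0.16972 (working shown to 5 dp, full precision carried).
H' = −Σ pᵢ ln pᵢ = −((-0.18416) + (-0.36260) + (-0.22541) + (-0.33772) + (-0.26360) + (-0.30102)) = 1.67451.
With S = 6 species, ln S = 1.79176, so J = 1.67451/1.79176 = 0.93456, i.e. 0.935 to 3 decimal places.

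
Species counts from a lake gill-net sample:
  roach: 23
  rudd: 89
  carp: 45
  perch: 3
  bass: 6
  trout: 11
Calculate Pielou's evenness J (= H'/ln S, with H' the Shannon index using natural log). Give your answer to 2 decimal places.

Total N = 23+89+45+3+6+11 = 177, so the proportions are 0.1299, 0.5028, 0.2542, 0.0169, 0.0339, 0.0621 (working shown to 4 dp, full precision carried).
H' = −Σ pᵢ ln pᵢ = −((-0.2652) + (-0.3457) + (-0.3482) + (-0.0691) + (-0.1147) + (-0.1727)) = 1.3155.
With S = 6 species, ln S = 1.7918, so J = 1.3155/1.7918 = 0.7342, i.e. 0.73 to 2 decimal places.

0.73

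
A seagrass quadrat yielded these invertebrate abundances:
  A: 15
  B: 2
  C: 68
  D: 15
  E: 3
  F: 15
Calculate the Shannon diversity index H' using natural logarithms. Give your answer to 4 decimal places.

1.2667

Total N = 15+2+68+15+3+15 = 118, so the proportions are 0.127119, 0.016949, 0.576271, 0.127119, 0.025424, 0.127119 (working shown to 6 dp, full precision carried).
Each pᵢ ln pᵢ term: 0.127119×(-2.062634)=-0.262199, 0.016949×(-4.077537)=-0.069111, 0.576271×(-0.551177)=-0.317627, 0.127119×(-2.062634)=-0.262199, 0.025424×(-3.672072)=-0.093358, 0.127119×(-2.062634)=-0.262199.
Sum = -1.266694, so H' = 1.2667.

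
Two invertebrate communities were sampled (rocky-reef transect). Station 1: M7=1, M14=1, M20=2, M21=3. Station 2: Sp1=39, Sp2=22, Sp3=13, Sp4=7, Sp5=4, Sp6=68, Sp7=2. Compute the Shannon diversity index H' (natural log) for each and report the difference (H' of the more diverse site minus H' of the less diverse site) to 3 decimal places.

Station 1: N=7, proportions 0.14286, 0.14286, 0.28571, 0.42857, giving H' = 1.27703 (working shown to 5 dp, full precision carried).
Station 2: N=155, proportions 0.25161, 0.14194, 0.08387, 0.04516, 0.02581, 0.43871, 0.0129, giving H' = 1.48403.
Difference = |1.27703 − 1.48403| = 0.20700, i.e. 0.207 to 3 decimal places.

0.207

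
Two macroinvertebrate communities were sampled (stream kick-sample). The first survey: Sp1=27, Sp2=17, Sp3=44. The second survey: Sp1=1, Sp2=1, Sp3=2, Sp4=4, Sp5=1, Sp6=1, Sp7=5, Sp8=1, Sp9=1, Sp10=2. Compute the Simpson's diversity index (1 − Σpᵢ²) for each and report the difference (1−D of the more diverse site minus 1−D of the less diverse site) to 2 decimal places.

0.23

The first survey: N=88, proportions 0.3068, 0.1932, 0.5, giving 1−D = 0.6185 (working shown to 4 dp, full precision carried).
The second survey: N=19, proportions 0.0526, 0.0526, 0.1053, 0.2105, 0.0526, 0.0526, 0.2632, 0.0526, 0.0526, 0.1053, giving 1−D = 0.8476.
Difference = |0.6185 − 0.8476| = 0.2291, i.e. 0.23 to 2 decimal places.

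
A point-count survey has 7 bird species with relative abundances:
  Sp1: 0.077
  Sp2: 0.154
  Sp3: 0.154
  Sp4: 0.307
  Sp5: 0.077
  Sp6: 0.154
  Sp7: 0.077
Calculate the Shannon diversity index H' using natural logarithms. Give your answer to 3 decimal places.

1.819

Each pᵢ ln pᵢ term (working shown to 5 dp, full precision carried): 0.077×(-2.56395)=-0.19742, 0.154×(-1.87080)=-0.28810, 0.154×(-1.87080)=-0.28810, 0.307×(-1.18091)=-0.36254, 0.077×(-2.56395)=-0.19742, 0.154×(-1.87080)=-0.28810, 0.077×(-2.56395)=-0.19742.
Sum = -1.81912, so H' = 1.819.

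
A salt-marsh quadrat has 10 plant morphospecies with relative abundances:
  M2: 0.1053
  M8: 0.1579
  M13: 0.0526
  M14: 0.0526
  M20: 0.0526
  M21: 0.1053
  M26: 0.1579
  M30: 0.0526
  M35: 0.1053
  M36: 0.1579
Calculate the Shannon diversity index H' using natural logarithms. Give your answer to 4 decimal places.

2.2051

Each pᵢ ln pᵢ term (working shown to 6 dp, full precision carried): 0.1053×(-2.250942)=-0.237024, 0.1579×(-1.845793)=-0.291451, 0.0526×(-2.945039)=-0.154909, 0.0526×(-2.945039)=-0.154909, 0.0526×(-2.945039)=-0.154909, 0.1053×(-2.250942)=-0.237024, 0.1579×(-1.845793)=-0.291451, 0.0526×(-2.945039)=-0.154909, 0.1053×(-2.250942)=-0.237024, 0.1579×(-1.845793)=-0.291451.
Sum = -2.205061, so H' = 2.2051.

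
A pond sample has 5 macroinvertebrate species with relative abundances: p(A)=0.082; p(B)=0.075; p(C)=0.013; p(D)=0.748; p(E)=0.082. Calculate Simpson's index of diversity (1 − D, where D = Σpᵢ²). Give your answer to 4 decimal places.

0.4213

D = 0.082² + 0.075² + 0.013² + 0.748² + 0.082² = 0.006724 + 0.005625 + 0.000169 + 0.559504 + 0.006724 = 0.578746 (working shown to 6 dp, full precision carried).
So 1 − D = 0.421254, i.e. 0.4213 to 4 decimal places.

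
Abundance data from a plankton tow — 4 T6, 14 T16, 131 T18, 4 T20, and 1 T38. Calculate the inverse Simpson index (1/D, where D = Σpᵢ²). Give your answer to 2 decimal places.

1.36

Total N = 4+14+131+4+1 = 154, so the proportions are 0.02597, 0.09091, 0.85065, 0.02597, 0.00649 (working shown to 5 dp, full precision carried).
D = 0.02597² + 0.09091² + 0.85065² + 0.02597² + 0.00649² = 0.00067 + 0.00826 + 0.72360 + 0.00067 + 0.00004 = 0.73326.
So 1/D = 1.3638, i.e. 1.36 to 2 decimal places.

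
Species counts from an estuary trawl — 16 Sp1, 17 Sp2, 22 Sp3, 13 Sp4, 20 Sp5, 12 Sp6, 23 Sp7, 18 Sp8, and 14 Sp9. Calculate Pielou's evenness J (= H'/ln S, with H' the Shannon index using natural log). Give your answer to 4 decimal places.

0.9896

Total N = 16+17+22+13+20+12+23+18+14 = 155, so the proportions are 0.103226, 0.109677, 0.141935, 0.083871, 0.129032, 0.077419, 0.148387, 0.116129, 0.090323 (working shown to 6 dp, full precision carried).
H' = −Σ pᵢ ln pᵢ = −((-0.234409) + (-0.242410) + (-0.277112) + (-0.207872) + (-0.264218) + (-0.198079) + (-0.283112) + (-0.250032) + (-0.217169)) = 2.174414.
With S = 9 species, ln S = 2.197225, so J = 2.174414/2.197225 = 0.989619, i.e. 0.9896 to 4 decimal places.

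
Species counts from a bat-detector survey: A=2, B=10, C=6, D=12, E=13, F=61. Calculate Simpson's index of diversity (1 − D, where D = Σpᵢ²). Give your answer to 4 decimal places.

0.6141

Total N = 2+10+6+12+13+61 = 104, so the proportions are 0.019231, 0.096154, 0.057692, 0.115385, 0.125, 0.586538 (working shown to 6 dp, full precision carried).
D = 0.019231² + 0.096154² + 0.057692² + 0.115385² + 0.125² + 0.586538² = 0.000370 + 0.009246 + 0.003328 + 0.013314 + 0.015625 + 0.344027 = 0.385910.
So 1 − D = 0.614090, i.e. 0.6141 to 4 decimal places.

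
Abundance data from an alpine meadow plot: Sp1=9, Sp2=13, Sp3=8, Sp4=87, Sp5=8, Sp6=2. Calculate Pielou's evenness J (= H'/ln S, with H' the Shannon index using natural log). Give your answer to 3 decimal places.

Total N = 9+13+8+87+8+2 = 127, so the proportions are 0.07087, 0.10236, 0.06299, 0.68504, 0.06299, 0.01575 (working shown to 5 dp, full precision carried).
H' = −Σ pᵢ ln pᵢ = −((-0.18758) + (-0.23331) + (-0.17416) + (-0.25914) + (-0.17416) + (-0.06537)) = 1.09371.
With S = 6 species, ln S = 1.79176, so J = 1.09371/1.79176 = 0.61041, i.e. 0.610 to 3 decimal places.

0.610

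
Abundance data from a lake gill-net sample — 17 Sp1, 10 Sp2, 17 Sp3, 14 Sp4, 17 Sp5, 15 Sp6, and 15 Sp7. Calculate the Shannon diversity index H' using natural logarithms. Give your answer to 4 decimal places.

Total N = 17+10+17+14+17+15+15 = 105, so the proportions are 0.161905, 0.095238, 0.161905, 0.133333, 0.161905, 0.142857, 0.142857 (working shown to 6 dp, full precision carried).
Each pᵢ ln pᵢ term: 0.161905×(-1.820747)=-0.294788, 0.095238×(-2.351375)=-0.223941, 0.161905×(-1.820747)=-0.294788, 0.133333×(-2.014903)=-0.268654, 0.161905×(-1.820747)=-0.294788, 0.142857×(-1.945910)=-0.277987, 0.142857×(-1.945910)=-0.277987.
Sum = -1.932931, so H' = 1.9329.

1.9329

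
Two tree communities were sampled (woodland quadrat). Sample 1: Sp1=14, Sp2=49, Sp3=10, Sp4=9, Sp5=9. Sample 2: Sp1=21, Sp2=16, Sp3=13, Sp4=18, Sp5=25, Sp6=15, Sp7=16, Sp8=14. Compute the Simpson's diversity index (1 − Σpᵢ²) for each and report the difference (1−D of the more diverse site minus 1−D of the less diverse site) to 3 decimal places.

0.214

Sample 1: N=91, proportions 0.153846, 0.538462, 0.10989, 0.098901, 0.098901, giving 1−D = 0.654752 (working shown to 6 dp, full precision carried).
Sample 2: N=138, proportions 0.152174, 0.115942, 0.094203, 0.130435, 0.181159, 0.108696, 0.115942, 0.101449, giving 1−D = 0.869145.
Difference = |0.654752 − 0.869145| = 0.214393, i.e. 0.214 to 3 decimal places.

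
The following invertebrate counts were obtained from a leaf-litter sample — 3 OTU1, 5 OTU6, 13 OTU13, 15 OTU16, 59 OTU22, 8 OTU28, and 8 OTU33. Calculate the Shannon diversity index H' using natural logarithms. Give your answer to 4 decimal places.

Total N = 3+5+13+15+59+8+8 = 111, so the proportions are 0.027027, 0.045045, 0.117117, 0.135135, 0.531532, 0.072072, 0.072072 (working shown to 6 dp, full precision carried).
Each pᵢ ln pᵢ term: 0.027027×(-3.610918)=-0.097592, 0.045045×(-3.100092)=-0.139644, 0.117117×(-2.144581)=-0.251167, 0.135135×(-2.001480)=-0.270470, 0.531532×(-0.631993)=-0.335924, 0.072072×(-2.630089)=-0.189556, 0.072072×(-2.630089)=-0.189556.
Sum = -1.473910, so H' = 1.4739.

1.4739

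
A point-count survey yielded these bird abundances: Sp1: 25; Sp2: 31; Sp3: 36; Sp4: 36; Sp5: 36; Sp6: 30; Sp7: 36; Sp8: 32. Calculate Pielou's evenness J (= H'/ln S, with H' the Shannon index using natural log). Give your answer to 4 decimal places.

0.9967

Total N = 25+31+36+36+36+30+36+32 = 262, so the proportions are 0.09542, 0.118321, 0.137405, 0.137405, 0.137405, 0.114504, 0.137405, 0.122137 (working shown to 6 dp, full precision carried).
H' = −Σ pᵢ ln pᵢ = −((-0.224186) + (-0.252538) + (-0.272724) + (-0.272724) + (-0.272724) + (-0.248147) + (-0.272724) + (-0.256807)) = 2.072575.
With S = 8 species, ln S = 2.079442, so J = 2.072575/2.079442 = 0.996698, i.e. 0.9967 to 4 decimal places.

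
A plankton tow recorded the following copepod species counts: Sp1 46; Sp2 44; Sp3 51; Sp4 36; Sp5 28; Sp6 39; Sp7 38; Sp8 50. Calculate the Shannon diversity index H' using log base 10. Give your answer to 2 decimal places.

0.90

Total N = 46+44+51+36+28+39+38+50 = 332, so the proportions are 0.1386, 0.1325, 0.1536, 0.1084, 0.0843, 0.1175, 0.1145, 0.1506 (working shown to 4 dp, full precision carried).
Each pᵢ log₁₀ pᵢ term: 0.1386×(-0.8584)=-0.1189, 0.1325×(-0.8777)=-0.1163, 0.1536×(-0.8136)=-0.1250, 0.1084×(-0.9648)=-0.1046, 0.0843×(-1.0740)=-0.0906, 0.1175×(-0.9301)=-0.1093, 0.1145×(-0.9414)=-0.1077, 0.1506×(-0.8222)=-0.1238.
Sum = -0.8962, so H' = 0.90.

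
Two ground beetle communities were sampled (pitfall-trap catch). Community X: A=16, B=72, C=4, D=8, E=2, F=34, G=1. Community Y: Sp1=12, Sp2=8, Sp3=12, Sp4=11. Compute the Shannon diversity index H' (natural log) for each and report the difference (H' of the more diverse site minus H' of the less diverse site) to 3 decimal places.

0.073

Community X: N=137, proportions 0.11679, 0.52555, 0.0292, 0.05839, 0.0146, 0.24818, 0.0073, giving H' = 1.30141 (working shown to 5 dp, full precision carried).
Community Y: N=43, proportions 0.27907, 0.18605, 0.27907, 0.25581, giving H' = 1.37399.
Difference = |1.30141 − 1.37399| = 0.07258, i.e. 0.073 to 3 decimal places.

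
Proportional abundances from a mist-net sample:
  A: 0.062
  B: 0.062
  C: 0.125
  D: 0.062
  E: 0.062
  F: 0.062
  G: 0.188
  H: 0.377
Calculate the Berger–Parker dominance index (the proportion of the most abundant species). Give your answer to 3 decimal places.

0.377

The largest proportion is 0.377, i.e. d = 0.377 to 3 decimal places.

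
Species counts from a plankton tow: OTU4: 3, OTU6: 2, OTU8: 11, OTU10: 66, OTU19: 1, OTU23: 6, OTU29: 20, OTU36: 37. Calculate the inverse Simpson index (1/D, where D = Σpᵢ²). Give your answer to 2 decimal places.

3.39

Total N = 3+2+11+66+1+6+20+37 = 146, so the proportions are 0.020548, 0.013699, 0.075342, 0.452055, 0.006849, 0.041096, 0.136986, 0.253425 (working shown to 6 dp, full precision carried).
D = 0.020548² + 0.013699² + 0.075342² + 0.452055² + 0.006849² + 0.041096² + 0.136986² + 0.253425² = 0.000422 + 0.000188 + 0.005676 + 0.204354 + 0.000047 + 0.001689 + 0.018765 + 0.064224 = 0.295365.
So 1/D = 3.3856, i.e. 3.39 to 2 decimal places.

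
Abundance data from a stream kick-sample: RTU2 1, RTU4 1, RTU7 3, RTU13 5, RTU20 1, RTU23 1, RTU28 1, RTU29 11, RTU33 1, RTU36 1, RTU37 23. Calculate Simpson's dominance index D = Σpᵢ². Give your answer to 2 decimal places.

Total N = 1+1+3+5+1+1+1+11+1+1+23 = 49, so the proportions are 0.0204, 0.0204, 0.0612, 0.102, 0.0204, 0.0204, 0.0204, 0.2245, 0.0204, 0.0204, 0.4694 (working shown to 4 dp, full precision carried).
D = 0.0204² + 0.0204² + 0.0612² + 0.102² + 0.0204² + 0.0204² + 0.0204² + 0.2245² + 0.0204² + 0.0204² + 0.4694² = 0.0004 + 0.0004 + 0.0037 + 0.0104 + 0.0004 + 0.0004 + 0.0004 + 0.0504 + 0.0004 + 0.0004 + 0.2203 = 0.2878.
To 2 decimal places, D = 0.29.

0.29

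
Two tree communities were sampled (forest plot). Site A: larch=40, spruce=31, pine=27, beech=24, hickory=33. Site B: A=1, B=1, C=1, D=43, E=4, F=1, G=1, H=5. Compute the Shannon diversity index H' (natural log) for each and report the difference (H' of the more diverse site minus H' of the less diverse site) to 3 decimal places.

0.627

Site A: N=155, proportions 0.25806, 0.2, 0.17419, 0.15484, 0.2129, giving H' = 1.59404 (working shown to 5 dp, full precision carried).
Site B: N=57, proportions 0.01754, 0.01754, 0.01754, 0.75439, 0.07018, 0.01754, 0.01754, 0.08772, giving H' = 0.96719.
Difference = |1.59404 − 0.96719| = 0.62685, i.e. 0.627 to 3 decimal places.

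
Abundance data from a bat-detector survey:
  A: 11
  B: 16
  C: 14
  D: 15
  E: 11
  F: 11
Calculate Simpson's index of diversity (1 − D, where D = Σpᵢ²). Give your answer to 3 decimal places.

0.829

Total N = 11+16+14+15+11+11 = 78, so the proportions are 0.14103, 0.20513, 0.17949, 0.19231, 0.14103, 0.14103 (working shown to 5 dp, full precision carried).
D = 0.14103² + 0.20513² + 0.17949² + 0.19231² + 0.14103² + 0.14103² = 0.01989 + 0.04208 + 0.03222 + 0.03698 + 0.01989 + 0.01989 = 0.17094.
So 1 − D = 0.82906, i.e. 0.829 to 3 decimal places.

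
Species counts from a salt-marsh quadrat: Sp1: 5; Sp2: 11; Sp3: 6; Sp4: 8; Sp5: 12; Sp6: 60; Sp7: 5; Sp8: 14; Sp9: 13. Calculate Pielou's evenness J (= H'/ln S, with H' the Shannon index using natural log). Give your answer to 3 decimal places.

Total N = 5+11+6+8+12+60+5+14+13 = 134, so the proportions are 0.03731, 0.08209, 0.04478, 0.0597, 0.08955, 0.44776, 0.03731, 0.10448, 0.09701 (working shown to 5 dp, full precision carried).
H' = −Σ pᵢ ln pᵢ = −((-0.12270) + (-0.20522) + (-0.13908) + (-0.16826) + (-0.21608) + (-0.35977) + (-0.12270) + (-0.23599) + (-0.22633)) = 1.79614.
With S = 9 species, ln S = 2.19722, so J = 1.79614/2.19722 = 0.81746, i.e. 0.817 to 3 decimal places.

0.817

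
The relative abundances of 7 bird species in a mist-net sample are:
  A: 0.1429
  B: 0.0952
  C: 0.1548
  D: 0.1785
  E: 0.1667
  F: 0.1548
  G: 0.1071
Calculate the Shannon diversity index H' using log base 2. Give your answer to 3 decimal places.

Each pᵢ log₂ pᵢ term (working shown to 5 dp, full precision carried): 0.1429×(-2.80692)=-0.40111, 0.0952×(-3.39289)=-0.32300, 0.1548×(-2.69152)=-0.41665, 0.1785×(-2.48600)=-0.44375, 0.1667×(-2.58467)=-0.43087, 0.1548×(-2.69152)=-0.41665, 0.1071×(-3.22297)=-0.34518.
Sum = -2.77721, so H' = 2.777.

2.777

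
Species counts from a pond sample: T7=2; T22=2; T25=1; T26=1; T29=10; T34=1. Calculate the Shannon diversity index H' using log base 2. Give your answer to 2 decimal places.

1.90

Total N = 2+2+1+1+10+1 = 17, so the proportions are 0.1176, 0.1176, 0.0588, 0.0588, 0.5882, 0.0588 (working shown to 4 dp, full precision carried).
Each pᵢ log₂ pᵢ term: 0.1176×(-3.0875)=-0.3632, 0.1176×(-3.0875)=-0.3632, 0.0588×(-4.0875)=-0.2404, 0.0588×(-4.0875)=-0.2404, 0.5882×(-0.7655)=-0.4503, 0.0588×(-4.0875)=-0.2404.
Sum = -1.8981, so H' = 1.90.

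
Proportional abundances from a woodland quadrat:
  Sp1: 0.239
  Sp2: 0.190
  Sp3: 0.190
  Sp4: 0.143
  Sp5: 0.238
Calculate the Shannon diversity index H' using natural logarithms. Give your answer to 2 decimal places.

Each pᵢ ln pᵢ term (working shown to 4 dp, full precision carried): 0.239×(-1.4313)=-0.3421, 0.19×(-1.6607)=-0.3155, 0.19×(-1.6607)=-0.3155, 0.143×(-1.9449)=-0.2781, 0.238×(-1.4355)=-0.3416.
Sum = -1.5929, so H' = 1.59.

1.59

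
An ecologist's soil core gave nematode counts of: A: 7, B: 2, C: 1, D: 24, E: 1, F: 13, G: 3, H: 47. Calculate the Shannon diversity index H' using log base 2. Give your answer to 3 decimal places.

Total N = 7+2+1+24+1+13+3+47 = 98, so the proportions are 0.07143, 0.02041, 0.0102, 0.2449, 0.0102, 0.13265, 0.03061, 0.47959 (working shown to 5 dp, full precision carried).
Each pᵢ log₂ pᵢ term: 0.07143×(-3.80735)=-0.27195, 0.02041×(-5.61471)=-0.11459, 0.0102×(-6.61471)=-0.06750, 0.2449×(-2.02975)=-0.49708, 0.0102×(-6.61471)=-0.06750, 0.13265×(-2.91427)=-0.38659, 0.03061×(-5.02975)=-0.15397, 0.47959×(-1.06012)=-0.50843.
Sum = -2.06760, so H' = 2.068.

2.068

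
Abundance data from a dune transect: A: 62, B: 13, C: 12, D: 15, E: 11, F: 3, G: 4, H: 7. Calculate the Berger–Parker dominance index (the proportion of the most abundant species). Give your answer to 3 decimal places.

0.488

Total N = 62+13+12+15+11+3+4+7 = 127, so the proportions are 0.48819, 0.10236, 0.09449, 0.11811, 0.08661, 0.02362, 0.0315, 0.05512 (working shown to 5 dp, full precision carried).
The largest proportion is 0.48819, i.e. d = 0.488 to 3 decimal places.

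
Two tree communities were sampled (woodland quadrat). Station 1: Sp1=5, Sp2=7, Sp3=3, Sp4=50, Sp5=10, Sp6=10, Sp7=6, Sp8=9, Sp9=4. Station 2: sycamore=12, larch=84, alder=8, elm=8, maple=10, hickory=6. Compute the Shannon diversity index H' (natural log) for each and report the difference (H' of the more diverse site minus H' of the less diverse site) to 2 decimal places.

Station 1: N=104, proportions 0.0481, 0.0673, 0.0288, 0.4808, 0.0962, 0.0962, 0.0577, 0.0865, 0.0385, giving H' = 1.7339 (working shown to 4 dp, full precision carried).
Station 2: N=128, proportions 0.0938, 0.6562, 0.0625, 0.0625, 0.0781, 0.0469, giving H' = 1.1875.
Difference = |1.7339 − 1.1875| = 0.5464, i.e. 0.55 to 2 decimal places.

0.55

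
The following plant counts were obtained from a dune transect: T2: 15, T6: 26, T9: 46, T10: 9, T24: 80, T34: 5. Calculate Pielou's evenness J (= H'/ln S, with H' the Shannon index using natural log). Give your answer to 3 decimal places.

Total N = 15+26+46+9+80+5 = 181, so the proportions are 0.08287, 0.14365, 0.25414, 0.04972, 0.44199, 0.02762 (working shown to 5 dp, full precision carried).
H' = −Σ pᵢ ln pᵢ = −((-0.20639) + (-0.27873) + (-0.34814) + (-0.14923) + (-0.36087) + (-0.09915)) = 1.44251.
With S = 6 species, ln S = 1.79176, so J = 1.44251/1.79176 = 0.80508, i.e. 0.805 to 3 decimal places.

0.805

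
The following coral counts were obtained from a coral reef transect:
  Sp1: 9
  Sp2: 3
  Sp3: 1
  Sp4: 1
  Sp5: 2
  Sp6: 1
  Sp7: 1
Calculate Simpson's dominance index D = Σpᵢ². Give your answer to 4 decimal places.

0.3025

Total N = 9+3+1+1+2+1+1 = 18, so the proportions are 0.5, 0.166667, 0.055556, 0.055556, 0.111111, 0.055556, 0.055556 (working shown to 6 dp, full precision carried).
D = 0.5² + 0.166667² + 0.055556² + 0.055556² + 0.111111² + 0.055556² + 0.055556² = 0.250000 + 0.027778 + 0.003086 + 0.003086 + 0.012346 + 0.003086 + 0.003086 = 0.302469.
To 4 decimal places, D = 0.3025.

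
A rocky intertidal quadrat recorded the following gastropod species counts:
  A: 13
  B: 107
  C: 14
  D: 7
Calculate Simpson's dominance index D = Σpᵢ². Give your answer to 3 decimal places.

0.597

Total N = 13+107+14+7 = 141, so the proportions are 0.0922, 0.75887, 0.09929, 0.04965 (working shown to 5 dp, full precision carried).
D = 0.0922² + 0.75887² + 0.09929² + 0.04965² = 0.00850 + 0.57588 + 0.00986 + 0.00246 = 0.59670.
To 3 decimal places, D = 0.597.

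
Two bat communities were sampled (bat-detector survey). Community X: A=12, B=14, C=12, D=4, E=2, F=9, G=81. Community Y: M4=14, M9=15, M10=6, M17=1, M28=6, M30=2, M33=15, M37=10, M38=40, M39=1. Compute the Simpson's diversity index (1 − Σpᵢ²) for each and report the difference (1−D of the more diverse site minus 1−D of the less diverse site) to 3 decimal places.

Community X: N=134, proportions 0.08955, 0.10448, 0.08955, 0.02985, 0.01493, 0.06716, 0.60448, giving 1−D = 0.60203 (working shown to 5 dp, full precision carried).
Community Y: N=110, proportions 0.12727, 0.13636, 0.05455, 0.00909, 0.05455, 0.01818, 0.13636, 0.09091, 0.36364, 0.00909, giving 1−D = 0.79967.
Difference = |0.60203 − 0.79967| = 0.19764, i.e. 0.198 to 3 decimal places.

0.198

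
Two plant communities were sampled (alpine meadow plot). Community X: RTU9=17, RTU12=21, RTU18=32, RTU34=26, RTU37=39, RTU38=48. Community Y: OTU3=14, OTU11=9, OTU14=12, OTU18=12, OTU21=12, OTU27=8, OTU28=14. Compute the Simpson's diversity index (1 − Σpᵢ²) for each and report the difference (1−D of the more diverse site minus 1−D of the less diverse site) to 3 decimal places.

Community X: N=183, proportions 0.0929, 0.11475, 0.17486, 0.14208, 0.21311, 0.2623, giving 1−D = 0.81322 (working shown to 5 dp, full precision carried).
Community Y: N=81, proportions 0.17284, 0.11111, 0.14815, 0.14815, 0.14815, 0.09877, 0.17284, giving 1−D = 0.85231.
Difference = |0.81322 − 0.85231| = 0.03909, i.e. 0.039 to 3 decimal places.

0.039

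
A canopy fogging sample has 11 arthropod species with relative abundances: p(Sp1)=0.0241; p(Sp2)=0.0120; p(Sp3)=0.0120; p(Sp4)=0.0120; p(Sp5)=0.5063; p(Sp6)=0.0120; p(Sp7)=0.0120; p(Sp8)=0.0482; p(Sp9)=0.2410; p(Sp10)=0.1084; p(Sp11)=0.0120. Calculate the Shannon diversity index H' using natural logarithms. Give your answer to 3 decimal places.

Each pᵢ ln pᵢ term (working shown to 5 dp, full precision carried): 0.0241×(-3.72554)=-0.08979, 0.012×(-4.42285)=-0.05307, 0.012×(-4.42285)=-0.05307, 0.012×(-4.42285)=-0.05307, 0.5063×(-0.68063)=-0.34460, 0.012×(-4.42285)=-0.05307, 0.012×(-4.42285)=-0.05307, 0.0482×(-3.03240)=-0.14616, 0.241×(-1.42296)=-0.34293, 0.1084×(-2.22193)=-0.24086, 0.012×(-4.42285)=-0.05307.
Sum = -1.48278, so H' = 1.483.

1.483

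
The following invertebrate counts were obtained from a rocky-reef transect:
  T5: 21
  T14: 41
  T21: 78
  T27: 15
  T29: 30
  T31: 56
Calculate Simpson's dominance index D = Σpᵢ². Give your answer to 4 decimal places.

0.2146

Total N = 21+41+78+15+30+56 = 241, so the proportions are 0.087137, 0.170124, 0.323651, 0.062241, 0.124481, 0.232365 (working shown to 6 dp, full precision carried).
D = 0.087137² + 0.170124² + 0.323651² + 0.062241² + 0.124481² + 0.232365² = 0.007593 + 0.028942 + 0.104750 + 0.003874 + 0.015496 + 0.053994 = 0.214649.
To 4 decimal places, D = 0.2146.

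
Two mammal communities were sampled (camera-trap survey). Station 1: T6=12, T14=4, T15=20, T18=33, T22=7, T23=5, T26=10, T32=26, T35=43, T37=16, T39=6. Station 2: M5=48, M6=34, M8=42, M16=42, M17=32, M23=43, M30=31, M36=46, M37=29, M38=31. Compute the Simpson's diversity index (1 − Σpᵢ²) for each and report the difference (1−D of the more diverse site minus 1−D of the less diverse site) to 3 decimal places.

Station 1: N=182, proportions 0.06593, 0.02198, 0.10989, 0.18132, 0.03846, 0.02747, 0.05495, 0.14286, 0.23626, 0.08791, 0.03297, giving 1−D = 0.85992 (working shown to 5 dp, full precision carried).
Station 2: N=378, proportions 0.12698, 0.08995, 0.11111, 0.11111, 0.08466, 0.11376, 0.08201, 0.12169, 0.07672, 0.08201, giving 1−D = 0.89684.
Difference = |0.85992 − 0.89684| = 0.03692, i.e. 0.037 to 3 decimal places.

0.037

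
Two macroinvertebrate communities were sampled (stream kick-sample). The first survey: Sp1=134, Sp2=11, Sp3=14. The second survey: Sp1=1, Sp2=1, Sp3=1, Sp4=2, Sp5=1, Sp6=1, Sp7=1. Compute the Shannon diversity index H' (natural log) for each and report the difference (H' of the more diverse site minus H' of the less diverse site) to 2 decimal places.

1.36

The first survey: N=159, proportions 0.8428, 0.0692, 0.0881, giving H' = 0.5429 (working shown to 4 dp, full precision carried).
The second survey: N=8, proportions 0.125, 0.125, 0.125, 0.25, 0.125, 0.125, 0.125, giving H' = 1.9062.
Difference = |0.5429 − 1.9062| = 1.3633, i.e. 1.36 to 2 decimal places.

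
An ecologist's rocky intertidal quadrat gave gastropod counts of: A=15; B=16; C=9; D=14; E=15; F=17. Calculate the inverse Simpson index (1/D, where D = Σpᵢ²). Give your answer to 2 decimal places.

Total N = 15+16+9+14+15+17 = 86, so the proportions are 0.174419, 0.186047, 0.104651, 0.162791, 0.174419, 0.197674 (working shown to 6 dp, full precision carried).
D = 0.174419² + 0.186047² + 0.104651² + 0.162791² + 0.174419² + 0.197674² = 0.030422 + 0.034613 + 0.010952 + 0.026501 + 0.030422 + 0.039075 = 0.171985.
So 1/D = 5.8145, i.e. 5.81 to 2 decimal places.

5.81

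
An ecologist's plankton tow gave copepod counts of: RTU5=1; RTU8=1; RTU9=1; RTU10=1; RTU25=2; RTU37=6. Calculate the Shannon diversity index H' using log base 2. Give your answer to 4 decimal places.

2.1258

Total N = 1+1+1+1+2+6 = 12, so the proportions are 0.083333, 0.083333, 0.083333, 0.083333, 0.166667, 0.5 (working shown to 6 dp, full precision carried).
Each pᵢ log₂ pᵢ term: 0.083333×(-3.584963)=-0.298747, 0.083333×(-3.584963)=-0.298747, 0.083333×(-3.584963)=-0.298747, 0.083333×(-3.584963)=-0.298747, 0.166667×(-2.584963)=-0.430827, 0.5×(-1.000000)=-0.500000.
Sum = -2.125815, so H' = 2.1258.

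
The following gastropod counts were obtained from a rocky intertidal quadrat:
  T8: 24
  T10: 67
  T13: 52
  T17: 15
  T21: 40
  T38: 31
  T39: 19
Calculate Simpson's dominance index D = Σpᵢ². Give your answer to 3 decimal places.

Total N = 24+67+52+15+40+31+19 = 248, so the proportions are 0.09677, 0.27016, 0.20968, 0.06048, 0.16129, 0.125, 0.07661 (working shown to 5 dp, full precision carried).
D = 0.09677² + 0.27016² + 0.20968² + 0.06048² + 0.16129² + 0.125² + 0.07661² = 0.00937 + 0.07299 + 0.04396 + 0.00366 + 0.02601 + 0.01562 + 0.00587 = 0.17748.
To 3 decimal places, D = 0.177.

0.177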